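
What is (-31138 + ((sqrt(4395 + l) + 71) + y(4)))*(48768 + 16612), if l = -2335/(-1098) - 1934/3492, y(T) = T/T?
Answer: -2031095080 + 65380*sqrt(153927920757)/5917 ≈ -2.0268e+9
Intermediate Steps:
y(T) = 1
l = 9306/5917 (l = -2335*(-1/1098) - 1934*1/3492 = 2335/1098 - 967/1746 = 9306/5917 ≈ 1.5728)
(-31138 + ((sqrt(4395 + l) + 71) + y(4)))*(48768 + 16612) = (-31138 + ((sqrt(4395 + 9306/5917) + 71) + 1))*(48768 + 16612) = (-31138 + ((sqrt(26014521/5917) + 71) + 1))*65380 = (-31138 + ((sqrt(153927920757)/5917 + 71) + 1))*65380 = (-31138 + ((71 + sqrt(153927920757)/5917) + 1))*65380 = (-31138 + (72 + sqrt(153927920757)/5917))*65380 = (-31066 + sqrt(153927920757)/5917)*65380 = -2031095080 + 65380*sqrt(153927920757)/5917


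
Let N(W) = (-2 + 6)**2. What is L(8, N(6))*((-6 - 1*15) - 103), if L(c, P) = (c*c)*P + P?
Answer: -128960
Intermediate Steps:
N(W) = 16 (N(W) = 4**2 = 16)
L(c, P) = P + P*c**2 (L(c, P) = c**2*P + P = P*c**2 + P = P + P*c**2)
L(8, N(6))*((-6 - 1*15) - 103) = (16*(1 + 8**2))*((-6 - 1*15) - 103) = (16*(1 + 64))*((-6 - 15) - 103) = (16*65)*(-21 - 103) = 1040*(-124) = -128960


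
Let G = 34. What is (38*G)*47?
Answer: 60724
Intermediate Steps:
(38*G)*47 = (38*34)*47 = 1292*47 = 60724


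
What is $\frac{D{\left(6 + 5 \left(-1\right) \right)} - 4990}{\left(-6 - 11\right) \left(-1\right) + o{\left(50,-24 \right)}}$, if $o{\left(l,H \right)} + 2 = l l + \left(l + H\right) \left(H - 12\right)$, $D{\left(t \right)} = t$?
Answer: $- \frac{4989}{1579} \approx -3.1596$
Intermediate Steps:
$o{\left(l,H \right)} = -2 + l^{2} + \left(-12 + H\right) \left(H + l\right)$ ($o{\left(l,H \right)} = -2 + \left(l l + \left(l + H\right) \left(H - 12\right)\right) = -2 + \left(l^{2} + \left(H + l\right) \left(-12 + H\right)\right) = -2 + \left(l^{2} + \left(-12 + H\right) \left(H + l\right)\right) = -2 + l^{2} + \left(-12 + H\right) \left(H + l\right)$)
$\frac{D{\left(6 + 5 \left(-1\right) \right)} - 4990}{\left(-6 - 11\right) \left(-1\right) + o{\left(50,-24 \right)}} = \frac{\left(6 + 5 \left(-1\right)\right) - 4990}{\left(-6 - 11\right) \left(-1\right) - \left(1514 - 2500 - 576\right)} = \frac{\left(6 - 5\right) - 4990}{\left(-17\right) \left(-1\right) + \left(-2 + 576 + 2500 + 288 - 600 - 1200\right)} = \frac{1 - 4990}{17 + 1562} = - \frac{4989}{1579}$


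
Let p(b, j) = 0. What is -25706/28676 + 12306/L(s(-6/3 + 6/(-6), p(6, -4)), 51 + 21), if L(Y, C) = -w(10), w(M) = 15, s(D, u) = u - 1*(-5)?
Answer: -58878741/71690 ≈ -821.30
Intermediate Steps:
s(D, u) = 5 + u (s(D, u) = u + 5 = 5 + u)
L(Y, C) = -15 (L(Y, C) = -1*15 = -15)
-25706/28676 + 12306/L(s(-6/3 + 6/(-6), p(6, -4)), 51 + 21) = -25706/28676 + 12306/(-15) = -25706*1/28676 + 12306*(-1/15) = -12853/14338 - 4102/5 = -58878741/71690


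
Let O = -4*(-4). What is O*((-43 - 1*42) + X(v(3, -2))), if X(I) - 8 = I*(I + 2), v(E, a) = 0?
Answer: -1232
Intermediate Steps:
O = 16
X(I) = 8 + I*(2 + I) (X(I) = 8 + I*(I + 2) = 8 + I*(2 + I))
O*((-43 - 1*42) + X(v(3, -2))) = 16*((-43 - 1*42) + (8 + 0² + 2*0)) = 16*((-43 - 42) + (8 + 0 + 0)) = 16*(-85 + 8) = 16*(-77) = -1232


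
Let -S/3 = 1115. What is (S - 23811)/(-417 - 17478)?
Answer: 9052/5965 ≈ 1.5175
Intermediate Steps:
S = -3345 (S = -3*1115 = -3345)
(S - 23811)/(-417 - 17478) = (-3345 - 23811)/(-417 - 17478) = -27156/(-17895) = -27156*(-1/17895) = 9052/5965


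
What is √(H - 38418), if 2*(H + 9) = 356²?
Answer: 7*√509 ≈ 157.93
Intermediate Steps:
H = 63359 (H = -9 + (½)*356² = -9 + (½)*126736 = -9 + 63368 = 63359)
√(H - 38418) = √(63359 - 38418) = √24941 = 7*√509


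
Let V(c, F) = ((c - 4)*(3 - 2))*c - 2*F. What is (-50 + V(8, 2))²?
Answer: 484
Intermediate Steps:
V(c, F) = -2*F + c*(-4 + c) (V(c, F) = ((-4 + c)*1)*c - 2*F = (-4 + c)*c - 2*F = c*(-4 + c) - 2*F = -2*F + c*(-4 + c))
(-50 + V(8, 2))² = (-50 + (8² - 4*8 - 2*2))² = (-50 + (64 - 32 - 4))² = (-50 + 28)² = (-22)² = 484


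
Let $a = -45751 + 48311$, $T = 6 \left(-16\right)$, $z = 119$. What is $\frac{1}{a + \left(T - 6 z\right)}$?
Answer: $\frac{1}{1750} \approx 0.00057143$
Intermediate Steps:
$T = -96$
$a = 2560$
$\frac{1}{a + \left(T - 6 z\right)} = \frac{1}{2560 - 810} = \frac{1}{1750}$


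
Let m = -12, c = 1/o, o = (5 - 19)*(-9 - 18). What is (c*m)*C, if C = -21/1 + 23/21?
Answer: 836/1323 ≈ 0.63190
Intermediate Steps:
o = 378 (o = -14*(-27) = 378)
C = -418/21 (C = -21*1 + 23*(1/21) = -21 + 23/21 = -418/21 ≈ -19.905)
c = 1/378 ≈ 0.0026455
(c*m)*C = ((1/378)*(-12))*(-418/21) = -2/63*(-418/21) = 836/1323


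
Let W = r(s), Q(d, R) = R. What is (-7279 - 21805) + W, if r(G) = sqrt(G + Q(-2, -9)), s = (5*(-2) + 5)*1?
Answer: -29084 + I*sqrt(14) ≈ -29084.0 + 3.7417*I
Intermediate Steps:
s = -5 (s = (-10 + 5)*1 = -5*1 = -5)
r(G) = sqrt(-9 + G) (r(G) = sqrt(G - 9) = sqrt(-9 + G))
W = I*sqrt(14) (W = sqrt(-9 - 5) = sqrt(-14) = I*sqrt(14) ≈ 3.7417*I)
(-7279 - 21805) + W = (-7279 - 21805) + I*sqrt(14) = -29084 + I*sqrt(14)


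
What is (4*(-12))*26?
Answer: -1248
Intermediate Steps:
(4*(-12))*26 = -48*26 = -1248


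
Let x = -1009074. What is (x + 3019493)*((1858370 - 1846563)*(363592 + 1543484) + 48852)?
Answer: 45268393898922096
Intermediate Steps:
(x + 3019493)*((1858370 - 1846563)*(363592 + 1543484) + 48852) = (-1009074 + 3019493)*((1858370 - 1846563)*(363592 + 1543484) + 48852) = 2010419*(11807*1907076 + 48852) = 2010419*(22516846332 + 48852) = 2010419*22516895184 = 45268393898922096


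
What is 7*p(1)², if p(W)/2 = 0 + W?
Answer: 28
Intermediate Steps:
p(W) = 2*W (p(W) = 2*(0 + W) = 2*W)
7*p(1)² = 7*(2*1)² = 7*2² = 7*4 = 28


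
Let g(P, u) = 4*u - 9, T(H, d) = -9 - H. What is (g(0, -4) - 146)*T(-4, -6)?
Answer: 855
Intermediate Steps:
g(P, u) = -9 + 4*u
(g(0, -4) - 146)*T(-4, -6) = ((-9 + 4*(-4)) - 146)*(-9 - 1*(-4)) = ((-9 - 16) - 146)*(-9 + 4) = (-25 - 146)*(-5) = -171*(-5) = 855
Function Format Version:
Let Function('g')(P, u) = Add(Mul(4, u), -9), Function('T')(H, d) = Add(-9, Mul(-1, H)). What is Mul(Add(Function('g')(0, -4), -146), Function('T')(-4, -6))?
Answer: 855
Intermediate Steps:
Function('g')(P, u) = Add(-9, Mul(4, u))
Mul(Add(Function('g')(0, -4), -146), Function('T')(-4, -6)) = Mul(Add(Add(-9, Mul(4, -4)), -146), Add(-9, Mul(-1, -4))) = Mul(Add(Add(-9, -16), -146), Add(-9, 4)) = Mul(Add(-25, -146), -5) = Mul(-171, -5) = 855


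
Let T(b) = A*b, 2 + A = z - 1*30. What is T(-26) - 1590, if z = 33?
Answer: -1616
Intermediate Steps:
A = 1 (A = -2 + (33 - 1*30) = -2 + (33 - 30) = -2 + 3 = 1)
T(b) = b (T(b) = 1*b = b)
T(-26) - 1590 = -26 - 1590 = -1616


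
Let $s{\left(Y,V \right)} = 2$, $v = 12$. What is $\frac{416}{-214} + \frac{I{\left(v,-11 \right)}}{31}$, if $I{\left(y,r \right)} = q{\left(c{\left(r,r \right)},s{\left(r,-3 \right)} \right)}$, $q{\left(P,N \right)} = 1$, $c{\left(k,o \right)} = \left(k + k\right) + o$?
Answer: $- \frac{6341}{3317} \approx -1.9117$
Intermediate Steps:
$c{\left(k,o \right)} = o + 2 k$ ($c{\left(k,o \right)} = 2 k + o = o + 2 k$)
$I{\left(y,r \right)} = 1$
$\frac{416}{-214} + \frac{I{\left(v,-11 \right)}}{31} = \frac{416}{-214} + 1 \cdot \frac{1}{31} = 416 \left(- \frac{1}{214}\right) + 1 \cdot \frac{1}{31} = - \frac{208}{107} + \frac{1}{31} = - \frac{6341}{3317}$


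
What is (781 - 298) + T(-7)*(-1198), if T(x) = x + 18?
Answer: -12695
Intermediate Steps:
T(x) = 18 + x
(781 - 298) + T(-7)*(-1198) = (781 - 298) + (18 - 7)*(-1198) = 483 + 11*(-1198) = 483 - 13178 = -12695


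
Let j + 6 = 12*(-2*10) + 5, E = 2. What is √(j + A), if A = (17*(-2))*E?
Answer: I*√309 ≈ 17.578*I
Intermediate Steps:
A = -68 (A = (17*(-2))*2 = -34*2 = -68)
j = -241 (j = -6 + (12*(-2*10) + 5) = -6 + (12*(-20) + 5) = -6 + (-240 + 5) = -6 - 235 = -241)
√(j + A) = √(-241 - 68) = √(-309) = I*√309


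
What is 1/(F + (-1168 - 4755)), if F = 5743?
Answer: -1/180 ≈ -0.0055556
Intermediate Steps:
1/(F + (-1168 - 4755)) = 1/(5743 + (-1168 - 4755)) = 1/(5743 - 5923) = 1/(-180) = -1/180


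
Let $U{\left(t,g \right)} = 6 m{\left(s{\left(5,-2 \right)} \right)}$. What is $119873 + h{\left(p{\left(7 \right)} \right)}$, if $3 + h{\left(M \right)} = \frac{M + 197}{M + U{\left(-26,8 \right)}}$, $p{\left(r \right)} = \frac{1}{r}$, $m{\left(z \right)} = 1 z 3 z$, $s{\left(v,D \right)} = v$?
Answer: $\frac{16422250}{137} \approx 1.1987 \cdot 10^{5}$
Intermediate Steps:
$m{\left(z \right)} = 3 z^{2}$ ($m{\left(z \right)} = z 3 z = 3 z z = 3 z^{2}$)
$U{\left(t,g \right)} = 450$ ($U{\left(t,g \right)} = 6 \cdot 3 \cdot 5^{2} = 6 \cdot 3 \cdot 25 = 6 \cdot 75 = 450$)
$h{\left(M \right)} = -3 + \frac{197 + M}{450 + M}$ ($h{\left(M \right)} = -3 + \frac{M + 197}{M + 450} = -3 + \frac{197 + M}{450 + M}$)
$119873 + h{\left(p{\left(7 \right)} \right)} = 119873 + \frac{-1153 - \frac{2}{7}}{450 + \frac{1}{7}} = 119873 + \frac{-1153 - \frac{2}{7}}{\frac{3151}{7}} = 119873 + \frac{7}{3151} \left(- \frac{8073}{7}\right) = 119873 - \frac{351}{137} = \frac{16422250}{137}$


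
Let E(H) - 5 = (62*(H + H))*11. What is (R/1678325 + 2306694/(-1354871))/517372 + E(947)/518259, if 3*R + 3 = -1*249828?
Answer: 10337726488891652520851/4147691532248600845300 ≈ 2.4924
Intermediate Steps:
R = -83277 (R = -1 + (-1*249828)/3 = -1 + (1/3)*(-249828) = -1 - 83276 = -83277)
E(H) = 5 + 1364*H (E(H) = 5 + (62*(H + H))*11 = 5 + (62*(2*H))*11 = 5 + (124*H)*11 = 5 + 1364*H)
(R/1678325 + 2306694/(-1354871))/517372 + E(947)/518259 = (-83277/1678325 + 2306694/(-1354871))/517372 + (5 + 1364*947)/518259 = (-83277*1/1678325 + 2306694*(-1/1354871))*(1/517372) + (5 + 1291708)*(1/518259) = (-83277/1678325 - 2306694/1354871)*(1/517372) + 1291713*(1/518259) = -3984211799817/2273913871075*1/517372 + 430571/172753 = -3984211799817/1176459367305814900 + 430571/172753 = 10337726488891652520851/4147691532248600845300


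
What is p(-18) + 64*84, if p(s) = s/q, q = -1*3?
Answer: 5382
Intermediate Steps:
q = -3
p(s) = -s/3 (p(s) = s/(-3) = s*(-⅓) = -s/3)
p(-18) + 64*84 = -⅓*(-18) + 64*84 = 6 + 5376 = 5382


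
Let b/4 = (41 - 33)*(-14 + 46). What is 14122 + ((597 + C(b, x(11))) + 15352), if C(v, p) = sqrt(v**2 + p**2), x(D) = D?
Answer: 30071 + sqrt(1048697) ≈ 31095.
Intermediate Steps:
b = 1024 (b = 4*((41 - 33)*(-14 + 46)) = 4*(8*32) = 4*256 = 1024)
C(v, p) = sqrt(p**2 + v**2)
14122 + ((597 + C(b, x(11))) + 15352) = 14122 + ((597 + sqrt(11**2 + 1024**2)) + 15352) = 14122 + ((597 + sqrt(121 + 1048576)) + 15352) = 14122 + ((597 + sqrt(1048697)) + 15352) = 14122 + (15949 + sqrt(1048697)) = 30071 + sqrt(1048697)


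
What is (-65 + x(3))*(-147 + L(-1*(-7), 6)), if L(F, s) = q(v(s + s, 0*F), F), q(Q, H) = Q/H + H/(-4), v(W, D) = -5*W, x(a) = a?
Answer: 136555/14 ≈ 9753.9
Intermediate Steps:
q(Q, H) = -H/4 + Q/H (q(Q, H) = Q/H + H*(-1/4) = Q/H - H/4 = -H/4 + Q/H)
L(F, s) = -F/4 - 10*s/F (L(F, s) = -F/4 + (-5*(s + s))/F = -F/4 + (-10*s)/F = -F/4 - 10*s/F)
(-65 + x(3))*(-147 + L(-1*(-7), 6)) = (-65 + 3)*(-147 + (-(-1)*(-7)/4 - 10*6/(-1*(-7)))) = -62*(-147 + (-1/4*7 - 10*6/7)) = -62*(-147 + (-7/4 - 10*6*1/7)) = -62*(-147 + (-7/4 - 60/7)) = -62*(-147 - 289/28) = -62*(-4405/28) = 136555/14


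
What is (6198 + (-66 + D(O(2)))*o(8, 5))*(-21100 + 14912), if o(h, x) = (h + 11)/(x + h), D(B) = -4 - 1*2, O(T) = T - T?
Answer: -37702056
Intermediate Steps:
O(T) = 0
D(B) = -6 (D(B) = -4 - 2 = -6)
o(h, x) = (11 + h)/(h + x)
(6198 + (-66 + D(O(2)))*o(8, 5))*(-21100 + 14912) = (6198 + (-66 - 6)*((11 + 8)/(8 + 5)))*(-21100 + 14912) = (6198 - 72*19/13)*(-6188) = (6198 - 1368/13)*(-6188) = (79206/13)*(-6188) = -37702056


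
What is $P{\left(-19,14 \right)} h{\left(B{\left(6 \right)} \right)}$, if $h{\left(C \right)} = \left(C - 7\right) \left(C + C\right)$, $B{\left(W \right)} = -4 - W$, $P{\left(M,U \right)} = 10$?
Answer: $3400$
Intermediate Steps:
$h{\left(C \right)} = 2 C \left(-7 + C\right)$ ($h{\left(C \right)} = \left(-7 + C\right) 2 C = 2 C \left(-7 + C\right)$)
$P{\left(-19,14 \right)} h{\left(B{\left(6 \right)} \right)} = 10 \cdot 2 \left(-4 - 6\right) \left(-7 - 10\right) = 10 \cdot 2 \left(-10\right) \left(-7 - 10\right) = 10 \cdot 2 \left(-10\right) \left(-17\right) = 10 \cdot 340 = 3400$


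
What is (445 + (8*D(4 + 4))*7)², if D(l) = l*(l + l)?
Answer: 57957769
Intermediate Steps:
D(l) = 2*l² (D(l) = l*(2*l) = 2*l²)
(445 + (8*D(4 + 4))*7)² = (445 + (8*(2*(4 + 4)²))*7)² = (445 + (8*(2*8²))*7)² = (445 + (8*(2*64))*7)² = (445 + (8*128)*7)² = (445 + 1024*7)² = (445 + 7168)² = 7613² = 57957769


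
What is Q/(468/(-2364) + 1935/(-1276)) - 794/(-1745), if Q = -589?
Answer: 258703579906/752023455 ≈ 344.01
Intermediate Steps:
Q/(468/(-2364) + 1935/(-1276)) - 794/(-1745) = -589/(468/(-2364) + 1935/(-1276)) - 794/(-1745) = -589/(468*(-1/2364) + 1935*(-1/1276)) - 794*(-1/1745) = -589/(-39/197 - 1935/1276) + 794/1745 = -589/(-430959/251372) + 794/1745 = -589*(-251372/430959) + 794/1745 = 148058108/430959 + 794/1745 = 258703579906/752023455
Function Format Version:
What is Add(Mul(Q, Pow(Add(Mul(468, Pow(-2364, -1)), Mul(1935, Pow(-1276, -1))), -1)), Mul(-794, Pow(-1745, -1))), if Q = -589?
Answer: Rational(258703579906, 752023455) ≈ 344.01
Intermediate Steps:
Add(Mul(Q, Pow(Add(Mul(468, Pow(-2364, -1)), Mul(1935, Pow(-1276, -1))), -1)), Mul(-794, Pow(-1745, -1))) = Add(Mul(-589, Pow(Add(Mul(468, Pow(-2364, -1)), Mul(1935, Pow(-1276, -1))), -1)), Mul(-794, Pow(-1745, -1))) = Add(Mul(-589, Pow(Add(Mul(468, Rational(-1, 2364)), Mul(1935, Rational(-1, 1276))), -1)), Mul(-794, Rational(-1, 1745))) = Add(Mul(-589, Pow(Add(Rational(-39, 197), Rational(-1935, 1276)), -1)), Rational(794, 1745)) = Add(Mul(-589, Pow(Rational(-430959, 251372), -1)), Rational(794, 1745)) = Add(Mul(-589, Rational(-251372, 430959)), Rational(794, 1745)) = Add(Rational(148058108, 430959), Rational(794, 1745)) = Rational(258703579906, 752023455)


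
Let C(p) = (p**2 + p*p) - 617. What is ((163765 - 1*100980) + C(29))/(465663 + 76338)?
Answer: 63850/542001 ≈ 0.11780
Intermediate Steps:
C(p) = -617 + 2*p**2 (C(p) = (p**2 + p**2) - 617 = 2*p**2 - 617 = -617 + 2*p**2)
((163765 - 1*100980) + C(29))/(465663 + 76338) = ((163765 - 1*100980) + (-617 + 2*29**2))/(465663 + 76338) = ((163765 - 100980) + (-617 + 2*841))/542001 = (62785 + (-617 + 1682))*(1/542001) = (62785 + 1065)*(1/542001) = 63850*(1/542001) = 63850/542001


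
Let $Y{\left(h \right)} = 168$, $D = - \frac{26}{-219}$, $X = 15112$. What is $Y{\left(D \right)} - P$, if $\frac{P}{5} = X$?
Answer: $-75392$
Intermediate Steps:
$D = \frac{26}{219}$ ($D = \left(-26\right) \left(- \frac{1}{219}\right) = \frac{26}{219} \approx 0.11872$)
$P = 75560$ ($P = 5 \cdot 15112 = 75560$)
$Y{\left(D \right)} - P = 168 - 75560 = -75392$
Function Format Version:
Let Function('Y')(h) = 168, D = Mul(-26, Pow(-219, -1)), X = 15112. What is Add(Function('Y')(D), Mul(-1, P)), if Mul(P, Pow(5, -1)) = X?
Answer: -75392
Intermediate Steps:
D = Rational(26, 219) (D = Mul(-26, Rational(-1, 219)) = Rational(26, 219) ≈ 0.11872)
P = 75560 (P = Mul(5, 15112) = 75560)
Add(Function('Y')(D), Mul(-1, P)) = Add(168, Mul(-1, 75560)) = Add(168, -75560) = -75392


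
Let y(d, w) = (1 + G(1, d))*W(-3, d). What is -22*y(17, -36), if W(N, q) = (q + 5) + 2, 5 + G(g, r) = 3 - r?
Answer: 9504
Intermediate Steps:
G(g, r) = -2 - r (G(g, r) = -5 + (3 - r) = -2 - r)
W(N, q) = 7 + q (W(N, q) = (5 + q) + 2 = 7 + q)
y(d, w) = (-1 - d)*(7 + d) (y(d, w) = (1 + (-2 - d))*(7 + d) = (-1 - d)*(7 + d))
-22*y(17, -36) = -(-22)*(1 + 17)*(7 + 17) = -(-22)*18*24 = -22*(-432) = 9504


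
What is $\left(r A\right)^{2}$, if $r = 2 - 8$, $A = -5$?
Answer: $900$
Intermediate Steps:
$r = -6$ ($r = 2 - 8 = -6$)
$\left(r A\right)^{2} = \left(\left(-6\right) \left(-5\right)\right)^{2} = 30^{2} = 900$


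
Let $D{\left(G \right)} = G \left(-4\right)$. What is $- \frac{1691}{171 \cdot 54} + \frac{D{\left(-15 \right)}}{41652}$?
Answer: $- \frac{102163}{562302} \approx -0.18169$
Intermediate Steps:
$D{\left(G \right)} = - 4 G$
$- \frac{1691}{171 \cdot 54} + \frac{D{\left(-15 \right)}}{41652} = - \frac{1691}{171 \cdot 54} + \frac{\left(-4\right) \left(-15\right)}{41652} = - \frac{1691}{9234} + 60 \cdot \frac{1}{41652} = \left(-1691\right) \frac{1}{9234} + \frac{5}{3471} = - \frac{89}{486} + \frac{5}{3471} = - \frac{102163}{562302}$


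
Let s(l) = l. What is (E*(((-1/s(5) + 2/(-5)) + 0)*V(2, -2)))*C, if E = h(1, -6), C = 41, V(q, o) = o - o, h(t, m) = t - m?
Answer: 0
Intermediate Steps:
V(q, o) = 0
E = 7 (E = 1 - 1*(-6) = 1 + 6 = 7)
(E*(((-1/s(5) + 2/(-5)) + 0)*V(2, -2)))*C = (7*(((-1/5 + 2/(-5)) + 0)*0))*41 = (7*(((-1*1/5 + 2*(-1/5)) + 0)*0))*41 = (7*(((-1/5 - 2/5) + 0)*0))*41 = (7*((-3/5 + 0)*0))*41 = (7*(-3/5*0))*41 = (7*0)*41 = 0*41 = 0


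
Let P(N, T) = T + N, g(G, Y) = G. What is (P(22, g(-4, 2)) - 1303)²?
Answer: 1651225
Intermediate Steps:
P(N, T) = N + T
(P(22, g(-4, 2)) - 1303)² = ((22 - 4) - 1303)² = (18 - 1303)² = (-1285)² = 1651225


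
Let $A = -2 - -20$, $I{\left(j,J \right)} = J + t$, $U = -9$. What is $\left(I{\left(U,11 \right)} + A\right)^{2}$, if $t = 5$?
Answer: $1156$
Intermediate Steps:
$I{\left(j,J \right)} = 5 + J$ ($I{\left(j,J \right)} = J + 5 = 5 + J$)
$A = 18$ ($A = -2 + 20 = 18$)
$\left(I{\left(U,11 \right)} + A\right)^{2} = \left(\left(5 + 11\right) + 18\right)^{2} = \left(16 + 18\right)^{2} = 34^{2} = 1156$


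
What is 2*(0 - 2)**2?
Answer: 8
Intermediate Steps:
2*(0 - 2)**2 = 2*(-2)**2 = 2*4 = 8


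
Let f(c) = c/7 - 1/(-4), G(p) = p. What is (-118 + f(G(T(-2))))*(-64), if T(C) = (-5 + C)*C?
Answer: 7408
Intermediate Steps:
T(C) = C*(-5 + C)
f(c) = 1/4 + c/7 (f(c) = c*(1/7) - 1*(-1/4) = c/7 + 1/4 = 1/4 + c/7)
(-118 + f(G(T(-2))))*(-64) = (-118 + (1/4 + (-2*(-5 - 2))/7))*(-64) = (-118 + (1/4 + (-2*(-7))/7))*(-64) = (-118 + (1/4 + (1/7)*14))*(-64) = (-118 + (1/4 + 2))*(-64) = (-118 + 9/4)*(-64) = -463/4*(-64) = 7408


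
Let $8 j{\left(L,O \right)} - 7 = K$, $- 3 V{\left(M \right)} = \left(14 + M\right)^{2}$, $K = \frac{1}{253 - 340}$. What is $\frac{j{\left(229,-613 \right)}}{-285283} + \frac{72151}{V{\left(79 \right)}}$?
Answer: $- \frac{198973410431}{7950551927} \approx -25.026$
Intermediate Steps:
$K = - \frac{1}{87}$ ($K = \frac{1}{-87} = - \frac{1}{87} \approx -0.011494$)
$V{\left(M \right)} = - \frac{\left(14 + M\right)^{2}}{3}$
$j{\left(L,O \right)} = \frac{76}{87}$ ($j{\left(L,O \right)} = \frac{7}{8} + \frac{1}{8} \left(- \frac{1}{87}\right) = \frac{7}{8} - \frac{1}{696} = \frac{76}{87}$)
$\frac{j{\left(229,-613 \right)}}{-285283} + \frac{72151}{V{\left(79 \right)}} = \frac{76}{87 \left(-285283\right)} + \frac{72151}{\left(- \frac{1}{3}\right) \left(14 + 79\right)^{2}} = \frac{76}{87} \left(- \frac{1}{285283}\right) + \frac{72151}{\left(- \frac{1}{3}\right) 93^{2}} = - \frac{76}{24819621} + \frac{72151}{\left(- \frac{1}{3}\right) 8649} = - \frac{76}{24819621} + \frac{72151}{-2883} = - \frac{76}{24819621} + 72151 \left(- \frac{1}{2883}\right) = - \frac{76}{24819621} - \frac{72151}{2883} = - \frac{198973410431}{7950551927}$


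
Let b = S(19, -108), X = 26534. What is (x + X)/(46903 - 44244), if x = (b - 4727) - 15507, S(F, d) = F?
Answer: 6319/2659 ≈ 2.3765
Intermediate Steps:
b = 19
x = -20215 (x = (19 - 4727) - 15507 = -4708 - 15507 = -20215)
(x + X)/(46903 - 44244) = (-20215 + 26534)/(46903 - 44244) = 6319/2659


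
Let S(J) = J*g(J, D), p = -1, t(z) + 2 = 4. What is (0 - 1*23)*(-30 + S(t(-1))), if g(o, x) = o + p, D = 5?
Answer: 644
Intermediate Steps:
t(z) = 2 (t(z) = -2 + 4 = 2)
g(o, x) = -1 + o (g(o, x) = o - 1 = -1 + o)
S(J) = J*(-1 + J)
(0 - 1*23)*(-30 + S(t(-1))) = (0 - 1*23)*(-30 + 2*(-1 + 2)) = (0 - 23)*(-30 + 2*1) = -23*(-30 + 2) = -23*(-28) = 644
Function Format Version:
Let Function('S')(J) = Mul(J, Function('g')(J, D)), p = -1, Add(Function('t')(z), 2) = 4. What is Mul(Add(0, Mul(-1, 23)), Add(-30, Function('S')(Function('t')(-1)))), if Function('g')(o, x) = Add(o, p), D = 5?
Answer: 644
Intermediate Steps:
Function('t')(z) = 2 (Function('t')(z) = Add(-2, 4) = 2)
Function('g')(o, x) = Add(-1, o) (Function('g')(o, x) = Add(o, -1) = Add(-1, o))
Function('S')(J) = Mul(J, Add(-1, J))
Mul(Add(0, Mul(-1, 23)), Add(-30, Function('S')(Function('t')(-1)))) = Mul(Add(0, Mul(-1, 23)), Add(-30, Mul(2, Add(-1, 2)))) = Mul(Add(0, -23), Add(-30, Mul(2, 1))) = Mul(-23, Add(-30, 2)) = Mul(-23, -28) = 644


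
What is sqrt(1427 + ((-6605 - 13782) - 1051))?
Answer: I*sqrt(20011) ≈ 141.46*I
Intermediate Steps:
sqrt(1427 + ((-6605 - 13782) - 1051)) = sqrt(1427 + (-20387 - 1051)) = sqrt(1427 - 21438) = sqrt(-20011) = I*sqrt(20011)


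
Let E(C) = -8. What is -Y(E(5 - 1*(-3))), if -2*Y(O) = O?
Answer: -4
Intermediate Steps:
Y(O) = -O/2
-Y(E(5 - 1*(-3))) = -(-1)*(-8)/2 = -1*4 = -4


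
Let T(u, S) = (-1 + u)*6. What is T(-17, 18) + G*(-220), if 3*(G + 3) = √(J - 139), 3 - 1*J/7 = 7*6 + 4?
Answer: 552 - 440*I*√110/3 ≈ 552.0 - 1538.3*I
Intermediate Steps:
J = -301 (J = 21 - 7*(7*6 + 4) = 21 - 7*(42 + 4) = 21 - 7*46 = 21 - 322 = -301)
T(u, S) = -6 + 6*u
G = -3 + 2*I*√110/3 (G = -3 + √(-301 - 139)/3 = -3 + √(-440)/3 = -3 + (2*I*√110)/3 = -3 + 2*I*√110/3 ≈ -3.0 + 6.9921*I)
T(-17, 18) + G*(-220) = (-6 + 6*(-17)) + (-3 + 2*I*√110/3)*(-220) = (-6 - 102) + (660 - 440*I*√110/3) = -108 + (660 - 440*I*√110/3) = 552 - 440*I*√110/3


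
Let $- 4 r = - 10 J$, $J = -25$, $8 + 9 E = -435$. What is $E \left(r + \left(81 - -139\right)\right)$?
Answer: $- \frac{15505}{2} \approx -7752.5$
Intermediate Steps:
$E = - \frac{443}{9}$ ($E = - \frac{8}{9} + \frac{1}{9} \left(-435\right) = - \frac{8}{9} - \frac{145}{3} = - \frac{443}{9} \approx -49.222$)
$r = - \frac{125}{2}$ ($r = - \frac{\left(-10\right) \left(-25\right)}{4} = \left(- \frac{1}{4}\right) 250 = - \frac{125}{2} \approx -62.5$)
$E \left(r + \left(81 - -139\right)\right) = - \frac{443 \left(- \frac{125}{2} + \left(81 - -139\right)\right)}{9} = - \frac{443 \left(- \frac{125}{2} + \left(81 + 139\right)\right)}{9} = - \frac{443 \left(- \frac{125}{2} + 220\right)}{9} = \left(- \frac{443}{9}\right) \frac{315}{2} = - \frac{15505}{2}$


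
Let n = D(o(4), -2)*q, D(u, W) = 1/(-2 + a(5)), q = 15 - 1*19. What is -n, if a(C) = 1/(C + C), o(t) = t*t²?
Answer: -40/19 ≈ -2.1053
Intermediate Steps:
o(t) = t³
q = -4 (q = 15 - 19 = -4)
a(C) = 1/(2*C)
D(u, W) = -10/19 (D(u, W) = 1/(-2 + (½)/5) = 1/(-2 + (½)*(⅕)) = 1/(-2 + ⅒) = 1/(-19/10) = -10/19)
n = 40/19 (n = -10/19*(-4) = 40/19 ≈ 2.1053)
-n = -1*40/19 = -40/19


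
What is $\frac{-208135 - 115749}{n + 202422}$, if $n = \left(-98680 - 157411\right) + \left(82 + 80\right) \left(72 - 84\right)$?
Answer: $\frac{323884}{55613} \approx 5.8239$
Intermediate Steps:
$n = -258035$ ($n = -256091 + 162 \left(72 - 84\right) = -256091 + 162 \left(-12\right) = -256091 - 1944 = -258035$)
$\frac{-208135 - 115749}{n + 202422} = \frac{-208135 - 115749}{-258035 + 202422} = - \frac{323884}{-55613} = \left(-323884\right) \left(- \frac{1}{55613}\right) = \frac{323884}{55613}$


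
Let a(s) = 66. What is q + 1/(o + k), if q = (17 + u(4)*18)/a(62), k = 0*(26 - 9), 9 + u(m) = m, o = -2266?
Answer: -3761/3399 ≈ -1.1065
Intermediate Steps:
u(m) = -9 + m
k = 0 (k = 0*17 = 0)
q = -73/66 (q = (17 + (-9 + 4)*18)/66 = (17 - 5*18)*(1/66) = (17 - 90)*(1/66) = -73*1/66 = -73/66 ≈ -1.1061)
q + 1/(o + k) = -73/66 + 1/(-2266 + 0) = -73/66 + 1/(-2266) = -73/66 - 1/2266 = -3761/3399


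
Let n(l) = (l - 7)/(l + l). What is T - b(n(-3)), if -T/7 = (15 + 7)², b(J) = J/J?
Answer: -3389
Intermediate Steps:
n(l) = (-7 + l)/(2*l) (n(l) = (-7 + l)/((2*l)) = (-7 + l)*(1/(2*l)) = (-7 + l)/(2*l))
b(J) = 1
T = -3388 (T = -7*(15 + 7)² = -7*22² = -7*484 = -3388)
T - b(n(-3)) = -3388 - 1*1 = -3388 - 1 = -3389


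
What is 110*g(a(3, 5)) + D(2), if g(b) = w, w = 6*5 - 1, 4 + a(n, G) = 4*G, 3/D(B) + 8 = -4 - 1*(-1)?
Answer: 35087/11 ≈ 3189.7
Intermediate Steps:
D(B) = -3/11 (D(B) = 3/(-8 + (-4 - 1*(-1))) = 3/(-8 + (-4 + 1)) = 3/(-8 - 3) = 3/(-11) = 3*(-1/11) = -3/11)
a(n, G) = -4 + 4*G
w = 29 (w = 30 - 1 = 29)
g(b) = 29
110*g(a(3, 5)) + D(2) = 110*29 - 3/11 = 3190 - 3/11 = 35087/11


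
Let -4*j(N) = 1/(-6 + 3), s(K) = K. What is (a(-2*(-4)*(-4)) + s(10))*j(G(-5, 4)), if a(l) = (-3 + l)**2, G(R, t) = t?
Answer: 1235/12 ≈ 102.92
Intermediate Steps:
j(N) = 1/12 (j(N) = -1/(4*(-6 + 3)) = -1/4/(-3) = -1/4*(-1/3) = 1/12)
(a(-2*(-4)*(-4)) + s(10))*j(G(-5, 4)) = ((-3 - 2*(-4)*(-4))**2 + 10)*(1/12) = ((-3 + 8*(-4))**2 + 10)*(1/12) = ((-3 - 32)**2 + 10)*(1/12) = ((-35)**2 + 10)*(1/12) = (1225 + 10)*(1/12) = 1235*(1/12) = 1235/12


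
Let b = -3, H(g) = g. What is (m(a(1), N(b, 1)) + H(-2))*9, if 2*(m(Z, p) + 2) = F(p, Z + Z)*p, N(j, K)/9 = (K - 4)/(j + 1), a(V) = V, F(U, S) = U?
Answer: 6273/8 ≈ 784.13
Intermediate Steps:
N(j, K) = 9*(-4 + K)/(1 + j) (N(j, K) = 9*((K - 4)/(j + 1)) = 9*((-4 + K)/(1 + j)) = 9*(-4 + K)/(1 + j))
m(Z, p) = -2 + p²/2 (m(Z, p) = -2 + (p*p)/2 = -2 + p²/2)
(m(a(1), N(b, 1)) + H(-2))*9 = ((-2 + (9*(-4 + 1)/(1 - 3))²/2) - 2)*9 = ((-2 + (9*(-3)/(-2))²/2) - 2)*9 = ((-2 + (9*(-½)*(-3))²/2) - 2)*9 = ((-2 + (27/2)²/2) - 2)*9 = ((-2 + (½)*(729/4)) - 2)*9 = ((-2 + 729/8) - 2)*9 = (713/8 - 2)*9 = (697/8)*9 = 6273/8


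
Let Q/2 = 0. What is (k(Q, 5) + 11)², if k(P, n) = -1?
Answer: 100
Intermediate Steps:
Q = 0 (Q = 2*0 = 0)
(k(Q, 5) + 11)² = (-1 + 11)² = 10² = 100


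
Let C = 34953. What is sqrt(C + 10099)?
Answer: 2*sqrt(11263) ≈ 212.25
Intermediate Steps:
sqrt(C + 10099) = sqrt(34953 + 10099) = sqrt(45052) = 2*sqrt(11263)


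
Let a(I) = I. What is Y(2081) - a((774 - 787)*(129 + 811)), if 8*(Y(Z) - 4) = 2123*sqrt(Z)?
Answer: 12224 + 2123*sqrt(2081)/8 ≈ 24330.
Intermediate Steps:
Y(Z) = 4 + 2123*sqrt(Z)/8 (Y(Z) = 4 + (2123*sqrt(Z))/8 = 4 + 2123*sqrt(Z)/8)
Y(2081) - a((774 - 787)*(129 + 811)) = (4 + 2123*sqrt(2081)/8) - (774 - 787)*(129 + 811) = (4 + 2123*sqrt(2081)/8) - (-13)*940 = (4 + 2123*sqrt(2081)/8) - 1*(-12220) = (4 + 2123*sqrt(2081)/8) + 12220 = 12224 + 2123*sqrt(2081)/8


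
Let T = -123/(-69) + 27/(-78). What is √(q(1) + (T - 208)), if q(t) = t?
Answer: I*√73510346/598 ≈ 14.337*I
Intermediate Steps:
T = 859/598 (T = -123*(-1/69) + 27*(-1/78) = 41/23 - 9/26 = 859/598 ≈ 1.4365)
√(q(1) + (T - 208)) = √(1 + (859/598 - 208)) = √(1 - 123525/598) = √(-122927/598) = I*√73510346/598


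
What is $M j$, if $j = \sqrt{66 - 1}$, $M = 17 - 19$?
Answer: $- 2 \sqrt{65} \approx -16.125$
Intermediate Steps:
$M = -2$
$j = \sqrt{65} \approx 8.0623$
$M j = - 2 \sqrt{65}$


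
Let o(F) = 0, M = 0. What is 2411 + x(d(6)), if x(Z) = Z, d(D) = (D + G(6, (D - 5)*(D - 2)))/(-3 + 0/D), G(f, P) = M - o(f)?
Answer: 2409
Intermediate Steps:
G(f, P) = 0 (G(f, P) = 0 - 1*0 = 0 + 0 = 0)
d(D) = -D/3 (d(D) = (D + 0)/(-3 + 0/D) = D/(-3 + 0) = D/(-3) = D*(-⅓) = -D/3)
2411 + x(d(6)) = 2411 - ⅓*6 = 2411 - 2 = 2409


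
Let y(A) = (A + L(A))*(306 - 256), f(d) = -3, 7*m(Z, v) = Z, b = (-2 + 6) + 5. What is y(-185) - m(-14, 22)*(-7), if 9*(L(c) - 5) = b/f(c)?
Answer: -27092/3 ≈ -9030.7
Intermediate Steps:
b = 9 (b = 4 + 5 = 9)
m(Z, v) = Z/7
L(c) = 14/3 (L(c) = 5 + (9/(-3))/9 = 5 + (9*(-⅓))/9 = 5 + (⅑)*(-3) = 5 - ⅓ = 14/3)
y(A) = 700/3 + 50*A (y(A) = (A + 14/3)*(306 - 256) = (14/3 + A)*50 = 700/3 + 50*A)
y(-185) - m(-14, 22)*(-7) = (700/3 + 50*(-185)) - (⅐)*(-14)*(-7) = (700/3 - 9250) - (-2)*(-7) = -27050/3 - 1*14 = -27050/3 - 14 = -27092/3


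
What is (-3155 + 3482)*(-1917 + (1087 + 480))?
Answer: -114450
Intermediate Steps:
(-3155 + 3482)*(-1917 + (1087 + 480)) = 327*(-1917 + 1567) = 327*(-350) = -114450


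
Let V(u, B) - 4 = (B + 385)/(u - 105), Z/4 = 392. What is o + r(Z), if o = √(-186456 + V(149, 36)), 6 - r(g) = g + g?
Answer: -3130 + I*√90238137/22 ≈ -3130.0 + 431.79*I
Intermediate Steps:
Z = 1568 (Z = 4*392 = 1568)
V(u, B) = 4 + (385 + B)/(-105 + u) (V(u, B) = 4 + (B + 385)/(u - 105) = 4 + (385 + B)/(-105 + u))
r(g) = 6 - 2*g (r(g) = 6 - (g + g) = 6 - 2*g)
o = I*√90238137/22 (o = √(-186456 + (-35 + 36 + 4*149)/(-105 + 149)) = √(-186456 + (-35 + 36 + 596)/44) = √(-186456 + (1/44)*597) = √(-186456 + 597/44) = √(-8203467/44) = I*√90238137/22 ≈ 431.79*I)
o + r(Z) = I*√90238137/22 + (6 - 2*1568) = I*√90238137/22 + (6 - 3136) = I*√90238137/22 - 3130 = -3130 + I*√90238137/22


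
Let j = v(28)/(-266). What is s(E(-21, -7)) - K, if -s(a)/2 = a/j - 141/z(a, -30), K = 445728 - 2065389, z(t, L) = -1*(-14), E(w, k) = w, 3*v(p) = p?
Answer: 11329389/7 ≈ 1.6185e+6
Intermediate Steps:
v(p) = p/3
j = -2/57 (j = ((1/3)*28)/(-266) = (28/3)*(-1/266) = -2/57 ≈ -0.035088)
z(t, L) = 14
K = -1619661
s(a) = 141/7 + 57*a (s(a) = -2*(a/(-2/57) - 141/14) = -2*(a*(-57/2) - 141*1/14) = -2*(-57*a/2 - 141/14) = -2*(-141/14 - 57*a/2) = 141/7 + 57*a)
s(E(-21, -7)) - K = (141/7 + 57*(-21)) - 1*(-1619661) = (141/7 - 1197) + 1619661 = -8238/7 + 1619661 = 11329389/7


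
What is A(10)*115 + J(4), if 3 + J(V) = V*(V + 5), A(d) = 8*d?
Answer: 9233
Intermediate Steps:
J(V) = -3 + V*(5 + V) (J(V) = -3 + V*(V + 5) = -3 + V*(5 + V))
A(10)*115 + J(4) = (8*10)*115 + (-3 + 4² + 5*4) = 80*115 + (-3 + 16 + 20) = 9200 + 33 = 9233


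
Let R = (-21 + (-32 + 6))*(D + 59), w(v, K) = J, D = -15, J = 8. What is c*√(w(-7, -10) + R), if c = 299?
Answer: 598*I*√515 ≈ 13571.0*I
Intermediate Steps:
w(v, K) = 8
R = -2068 (R = (-21 + (-32 + 6))*(-15 + 59) = (-21 - 26)*44 = -47*44 = -2068)
c*√(w(-7, -10) + R) = 299*√(8 - 2068) = 299*√(-2060) = 299*(2*I*√515) = 598*I*√515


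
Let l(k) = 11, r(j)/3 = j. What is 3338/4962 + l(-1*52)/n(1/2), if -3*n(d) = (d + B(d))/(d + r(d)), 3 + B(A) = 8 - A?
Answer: -155401/12405 ≈ -12.527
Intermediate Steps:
r(j) = 3*j
B(A) = 5 - A (B(A) = -3 + (8 - A) = 5 - A)
n(d) = -5/(12*d) (n(d) = -(d + (5 - d))/(3*(d + 3*d)) = -5/(3*(4*d)) = -5*1/(4*d)/3 = -5/(12*d))
3338/4962 + l(-1*52)/n(1/2) = 3338/4962 + 11/((-5/(12*(1/2)))) = 3338*(1/4962) + 11/((-5/(12*1/2))) = 1669/2481 + 11/((-5/12*2)) = 1669/2481 + 11/(-5/6) = 1669/2481 + 11*(-6/5) = 1669/2481 - 66/5 = -155401/12405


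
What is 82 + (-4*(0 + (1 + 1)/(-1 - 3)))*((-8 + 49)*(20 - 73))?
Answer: -4264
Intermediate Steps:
82 + (-4*(0 + (1 + 1)/(-1 - 3)))*((-8 + 49)*(20 - 73)) = 82 + (-4*(0 + 2/(-4)))*(41*(-53)) = 82 - 4*(0 + 2*(-¼))*(-2173) = 82 - 4*(0 - ½)*(-2173) = 82 - 4*(-½)*(-2173) = 82 + 2*(-2173) = 82 - 4346 = -4264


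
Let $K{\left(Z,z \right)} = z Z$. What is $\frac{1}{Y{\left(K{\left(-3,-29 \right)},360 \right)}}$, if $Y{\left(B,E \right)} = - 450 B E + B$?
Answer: $- \frac{1}{14093913} \approx -7.0953 \cdot 10^{-8}$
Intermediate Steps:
$K{\left(Z,z \right)} = Z z$
$Y{\left(B,E \right)} = B - 450 B E$ ($Y{\left(B,E \right)} = - 450 B E + B = B - 450 B E$)
$\frac{1}{Y{\left(K{\left(-3,-29 \right)},360 \right)}} = \frac{1}{\left(-3\right) \left(-29\right) \left(1 - 162000\right)} = \frac{1}{87 \left(1 - 162000\right)} = \frac{1}{87 \left(-161999\right)} = \frac{1}{-14093913} = - \frac{1}{14093913}$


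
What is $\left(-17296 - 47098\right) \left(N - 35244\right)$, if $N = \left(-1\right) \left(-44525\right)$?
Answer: $-597640714$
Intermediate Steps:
$N = 44525$
$\left(-17296 - 47098\right) \left(N - 35244\right) = \left(-17296 - 47098\right) \left(44525 - 35244\right) = \left(-64394\right) 9281 = -597640714$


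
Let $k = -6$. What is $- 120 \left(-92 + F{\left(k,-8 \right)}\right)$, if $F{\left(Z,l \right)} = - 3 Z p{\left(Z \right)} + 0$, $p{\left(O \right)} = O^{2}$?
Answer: $-66720$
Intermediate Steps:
$F{\left(Z,l \right)} = - 3 Z^{3}$ ($F{\left(Z,l \right)} = - 3 Z Z^{2} + 0 = - 3 Z^{3} + 0 = - 3 Z^{3}$)
$- 120 \left(-92 + F{\left(k,-8 \right)}\right) = - 120 \left(-92 - 3 \left(-6\right)^{3}\right) = - 120 \left(-92 - -648\right) = - 120 \left(-92 + 648\right) = \left(-120\right) 556 = -66720$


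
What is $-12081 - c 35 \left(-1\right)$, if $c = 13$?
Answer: $-11626$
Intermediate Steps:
$-12081 - c 35 \left(-1\right) = -12081 - 13 \cdot 35 \left(-1\right) = -12081 - 455 \left(-1\right) = -12081 - -455 = -12081 + 455 = -11626$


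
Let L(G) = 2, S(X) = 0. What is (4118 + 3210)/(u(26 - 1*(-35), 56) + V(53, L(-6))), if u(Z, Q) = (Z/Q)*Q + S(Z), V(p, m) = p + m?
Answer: 1832/29 ≈ 63.172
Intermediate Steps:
V(p, m) = m + p
u(Z, Q) = Z (u(Z, Q) = (Z/Q)*Q + 0 = Z + 0 = Z)
(4118 + 3210)/(u(26 - 1*(-35), 56) + V(53, L(-6))) = (4118 + 3210)/((26 - 1*(-35)) + (2 + 53)) = 7328/((26 + 35) + 55) = 7328/(61 + 55) = 7328/116 = 7328*(1/116) = 1832/29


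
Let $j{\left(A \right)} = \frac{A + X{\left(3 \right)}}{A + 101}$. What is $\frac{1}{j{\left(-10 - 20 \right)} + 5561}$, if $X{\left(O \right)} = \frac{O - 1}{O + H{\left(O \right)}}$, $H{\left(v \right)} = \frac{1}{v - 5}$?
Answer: $\frac{355}{1974009} \approx 0.00017984$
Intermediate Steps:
$H{\left(v \right)} = \frac{1}{-5 + v}$
$X{\left(O \right)} = \frac{-1 + O}{O + \frac{1}{-5 + O}}$ ($X{\left(O \right)} = \frac{O - 1}{O + \frac{1}{-5 + O}} = \frac{-1 + O}{O + \frac{1}{-5 + O}}$)
$j{\left(A \right)} = \frac{\frac{4}{5} + A}{101 + A}$ ($j{\left(A \right)} = \frac{A + \frac{\left(-1 + 3\right) \left(-5 + 3\right)}{1 + 3 \left(-5 + 3\right)}}{A + 101} = \frac{A + \frac{1}{1 + 3 \left(-2\right)} 2 \left(-2\right)}{101 + A} = \frac{A + \frac{1}{1 - 6} \cdot 2 \left(-2\right)}{101 + A} = \frac{A + \frac{1}{-5} \cdot 2 \left(-2\right)}{101 + A} = \frac{A - \frac{2}{5} \left(-2\right)}{101 + A} = \frac{A + \frac{4}{5}}{101 + A} = \frac{\frac{4}{5} + A}{101 + A}$)
$\frac{1}{j{\left(-10 - 20 \right)} + 5561} = \frac{1}{\frac{\frac{4}{5} - 30}{101 - 30} + 5561} = \frac{1}{\frac{1}{71} \left(- \frac{146}{5}\right) + 5561} = \frac{1}{- \frac{146}{355} + 5561} = \frac{1}{\frac{1974009}{355}} = \frac{355}{1974009}$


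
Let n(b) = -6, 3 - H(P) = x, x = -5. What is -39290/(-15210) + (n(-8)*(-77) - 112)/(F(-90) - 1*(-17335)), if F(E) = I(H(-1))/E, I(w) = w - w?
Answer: 13728313/5273307 ≈ 2.6034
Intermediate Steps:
H(P) = 8 (H(P) = 3 - 1*(-5) = 3 + 5 = 8)
I(w) = 0
F(E) = 0 (F(E) = 0/E = 0)
-39290/(-15210) + (n(-8)*(-77) - 112)/(F(-90) - 1*(-17335)) = -39290/(-15210) + (-6*(-77) - 112)/(0 - 1*(-17335)) = -39290*(-1/15210) + (462 - 112)/(0 + 17335) = 3929/1521 + 350/17335 = 3929/1521 + 350*(1/17335) = 3929/1521 + 70/3467 = 13728313/5273307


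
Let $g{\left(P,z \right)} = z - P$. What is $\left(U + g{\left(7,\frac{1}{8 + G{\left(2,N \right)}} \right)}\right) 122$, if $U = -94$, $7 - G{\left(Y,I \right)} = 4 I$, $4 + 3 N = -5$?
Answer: $- \frac{332572}{27} \approx -12317.0$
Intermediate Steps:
$N = -3$ ($N = - \frac{4}{3} + \frac{1}{3} \left(-5\right) = - \frac{4}{3} - \frac{5}{3} = -3$)
$G{\left(Y,I \right)} = 7 - 4 I$
$\left(U + g{\left(7,\frac{1}{8 + G{\left(2,N \right)}} \right)}\right) 122 = \left(-94 + \left(\frac{1}{8 + \left(7 - -12\right)} - 7\right)\right) 122 = \left(-94 - \left(7 - \frac{1}{8 + \left(7 + 12\right)}\right)\right) 122 = \left(-94 - \left(7 - \frac{1}{8 + 19}\right)\right) 122 = \left(-94 - \left(7 - \frac{1}{27}\right)\right) 122 = \left(-94 + \left(\frac{1}{27} - 7\right)\right) 122 = \left(-94 - \frac{188}{27}\right) 122 = \left(- \frac{2726}{27}\right) 122 = - \frac{332572}{27}$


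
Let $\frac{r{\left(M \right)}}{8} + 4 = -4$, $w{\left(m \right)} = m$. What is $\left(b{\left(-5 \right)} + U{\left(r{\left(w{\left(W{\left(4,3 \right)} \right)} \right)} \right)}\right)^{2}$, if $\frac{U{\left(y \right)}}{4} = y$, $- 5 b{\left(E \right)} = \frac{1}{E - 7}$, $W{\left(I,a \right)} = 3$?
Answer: $\frac{235898881}{3600} \approx 65527.0$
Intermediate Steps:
$b{\left(E \right)} = - \frac{1}{5 \left(-7 + E\right)}$ ($b{\left(E \right)} = - \frac{1}{5 \left(E - 7\right)} = - \frac{1}{5 \left(-7 + E\right)}$)
$r{\left(M \right)} = -64$ ($r{\left(M \right)} = -32 + 8 \left(-4\right) = -32 - 32 = -64$)
$U{\left(y \right)} = 4 y$
$\left(b{\left(-5 \right)} + U{\left(r{\left(w{\left(W{\left(4,3 \right)} \right)} \right)} \right)}\right)^{2} = \left(- \frac{1}{-35 + 5 \left(-5\right)} + 4 \left(-64\right)\right)^{2} = \left(- \frac{1}{-35 - 25} - 256\right)^{2} = \left(- \frac{1}{-60} - 256\right)^{2} = \left(\left(-1\right) \left(- \frac{1}{60}\right) - 256\right)^{2} = \left(\frac{1}{60} - 256\right)^{2} = \left(- \frac{15359}{60}\right)^{2} = \frac{235898881}{3600}$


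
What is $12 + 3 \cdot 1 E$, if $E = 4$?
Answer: $24$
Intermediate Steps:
$12 + 3 \cdot 1 E = 12 + 3 \cdot 1 \cdot 4 = 12 + 3 \cdot 4 = 12 + 12 = 24$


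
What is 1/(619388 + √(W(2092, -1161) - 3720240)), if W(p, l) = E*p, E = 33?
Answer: 154847/95911286437 - I*√912801/191822572874 ≈ 1.6145e-6 - 4.9807e-9*I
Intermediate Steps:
W(p, l) = 33*p
1/(619388 + √(W(2092, -1161) - 3720240)) = 1/(619388 + √(33*2092 - 3720240)) = 1/(619388 + √(69036 - 3720240)) = 1/(619388 + √(-3651204)) = 1/(619388 + 2*I*√912801)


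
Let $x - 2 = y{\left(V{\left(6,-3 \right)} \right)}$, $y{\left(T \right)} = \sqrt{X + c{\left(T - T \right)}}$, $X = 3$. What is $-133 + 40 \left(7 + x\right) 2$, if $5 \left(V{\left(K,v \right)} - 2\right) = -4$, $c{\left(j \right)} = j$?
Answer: $587 + 80 \sqrt{3} \approx 725.56$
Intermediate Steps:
$V{\left(K,v \right)} = \frac{6}{5}$ ($V{\left(K,v \right)} = 2 + \frac{1}{5} \left(-4\right) = 2 - \frac{4}{5} = \frac{6}{5}$)
$y{\left(T \right)} = \sqrt{3}$ ($y{\left(T \right)} = \sqrt{3 + \left(T - T\right)} = \sqrt{3 + 0} = \sqrt{3}$)
$x = 2 + \sqrt{3} \approx 3.7321$
$-133 + 40 \left(7 + x\right) 2 = -133 + 40 \left(7 + \left(2 + \sqrt{3}\right)\right) 2 = -133 + 40 \left(9 + \sqrt{3}\right) 2 = -133 + 40 \left(18 + 2 \sqrt{3}\right) = -133 + \left(720 + 80 \sqrt{3}\right) = 587 + 80 \sqrt{3}$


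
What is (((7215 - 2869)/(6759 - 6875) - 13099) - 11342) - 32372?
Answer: -3297327/58 ≈ -56850.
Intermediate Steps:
(((7215 - 2869)/(6759 - 6875) - 13099) - 11342) - 32372 = ((4346/(-116) - 13099) - 11342) - 32372 = ((4346*(-1/116) - 13099) - 11342) - 32372 = ((-2173/58 - 13099) - 11342) - 32372 = (-761915/58 - 11342) - 32372 = -1419751/58 - 32372 = -3297327/58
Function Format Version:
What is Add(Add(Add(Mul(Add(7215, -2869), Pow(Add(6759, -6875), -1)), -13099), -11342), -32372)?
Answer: Rational(-3297327, 58) ≈ -56850.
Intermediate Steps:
Add(Add(Add(Mul(Add(7215, -2869), Pow(Add(6759, -6875), -1)), -13099), -11342), -32372) = Add(Add(Add(Mul(4346, Pow(-116, -1)), -13099), -11342), -32372) = Add(Add(Add(Mul(4346, Rational(-1, 116)), -13099), -11342), -32372) = Add(Add(Add(Rational(-2173, 58), -13099), -11342), -32372) = Add(Add(Rational(-761915, 58), -11342), -32372) = Add(Rational(-1419751, 58), -32372) = Rational(-3297327, 58)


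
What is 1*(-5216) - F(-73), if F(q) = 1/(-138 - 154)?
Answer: -1523071/292 ≈ -5216.0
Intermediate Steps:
F(q) = -1/292 (F(q) = 1/(-292) = -1/292)
1*(-5216) - F(-73) = 1*(-5216) - 1*(-1/292) = -5216 + 1/292 = -1523071/292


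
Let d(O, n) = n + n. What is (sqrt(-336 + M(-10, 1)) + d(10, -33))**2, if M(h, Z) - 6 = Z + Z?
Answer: 4028 - 264*I*sqrt(82) ≈ 4028.0 - 2390.6*I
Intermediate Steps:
M(h, Z) = 6 + 2*Z (M(h, Z) = 6 + (Z + Z) = 6 + 2*Z)
d(O, n) = 2*n
(sqrt(-336 + M(-10, 1)) + d(10, -33))**2 = (sqrt(-336 + (6 + 2*1)) + 2*(-33))**2 = (sqrt(-336 + (6 + 2)) - 66)**2 = (sqrt(-336 + 8) - 66)**2 = (sqrt(-328) - 66)**2 = (2*I*sqrt(82) - 66)**2 = (-66 + 2*I*sqrt(82))**2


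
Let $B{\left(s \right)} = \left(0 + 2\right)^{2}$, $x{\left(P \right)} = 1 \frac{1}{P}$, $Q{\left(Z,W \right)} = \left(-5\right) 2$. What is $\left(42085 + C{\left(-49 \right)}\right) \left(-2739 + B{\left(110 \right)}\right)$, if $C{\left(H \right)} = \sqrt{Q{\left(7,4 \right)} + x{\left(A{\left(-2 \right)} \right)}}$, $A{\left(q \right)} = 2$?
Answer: $-115102475 - \frac{2735 i \sqrt{38}}{2} \approx -1.151 \cdot 10^{8} - 8429.8 i$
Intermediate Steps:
$Q{\left(Z,W \right)} = -10$
$x{\left(P \right)} = \frac{1}{P}$
$B{\left(s \right)} = 4$ ($B{\left(s \right)} = 2^{2} = 4$)
$C{\left(H \right)} = \frac{i \sqrt{38}}{2}$ ($C{\left(H \right)} = \sqrt{-10 + \frac{1}{2}} = \sqrt{- \frac{19}{2}} = \frac{i \sqrt{38}}{2}$)
$\left(42085 + C{\left(-49 \right)}\right) \left(-2739 + B{\left(110 \right)}\right) = \left(42085 + \frac{i \sqrt{38}}{2}\right) \left(-2739 + 4\right) = \left(42085 + \frac{i \sqrt{38}}{2}\right) \left(-2735\right) = -115102475 - \frac{2735 i \sqrt{38}}{2}$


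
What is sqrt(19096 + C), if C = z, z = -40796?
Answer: 10*I*sqrt(217) ≈ 147.31*I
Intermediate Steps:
C = -40796
sqrt(19096 + C) = sqrt(19096 - 40796) = sqrt(-21700) = 10*I*sqrt(217)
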